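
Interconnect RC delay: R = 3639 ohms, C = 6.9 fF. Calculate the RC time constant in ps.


Step 1: tau = R * C
Step 2: tau = 3639 * 6.9 fF = 3639 * 6.9e-15 F
Step 3: tau = 2.51091e-11 s = 25.1091 ps

25.1091


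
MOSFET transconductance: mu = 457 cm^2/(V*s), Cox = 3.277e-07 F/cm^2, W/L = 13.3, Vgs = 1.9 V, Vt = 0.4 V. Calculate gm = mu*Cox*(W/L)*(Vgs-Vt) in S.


Step 1: Vov = Vgs - Vt = 1.9 - 0.4 = 1.5 V
Step 2: gm = mu * Cox * (W/L) * Vov
Step 3: gm = 457 * 3.277e-07 * 13.3 * 1.5 = 2.99e-03 S

2.99e-03


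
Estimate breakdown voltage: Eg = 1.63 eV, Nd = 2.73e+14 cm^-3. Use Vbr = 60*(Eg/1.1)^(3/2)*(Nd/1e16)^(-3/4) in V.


Step 1: Eg/1.1 = 1.63/1.1 = 1.481818
Step 2: (Eg/1.1)^1.5 = 1.481818^1.5 = 1.803816
Step 3: (Nd/1e16)^(-0.75) = (0.0273)^(-0.75) = 14.889428
Step 4: Vbr = 60 * 1.803816 * 14.889428 = 1611.5 V

1611.5


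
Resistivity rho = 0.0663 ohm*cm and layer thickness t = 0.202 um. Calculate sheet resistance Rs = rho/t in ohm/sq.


Step 1: Convert thickness to cm: t = 0.202 um = 2.0200e-05 cm
Step 2: Rs = rho / t = 0.0663 / 2.0200e-05
Step 3: Rs = 3282.2 ohm/sq

3282.2


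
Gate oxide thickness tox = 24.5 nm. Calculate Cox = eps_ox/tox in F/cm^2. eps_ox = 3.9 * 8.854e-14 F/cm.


Step 1: eps_ox = 3.9 * 8.854e-14 = 3.45306e-13 F/cm
Step 2: tox in cm = 24.5 nm * 1e-7 = 2.4500e-06 cm
Step 3: Cox = 3.45306e-13 / 2.4500e-06 = 1.41e-07 F/cm^2

1.41e-07


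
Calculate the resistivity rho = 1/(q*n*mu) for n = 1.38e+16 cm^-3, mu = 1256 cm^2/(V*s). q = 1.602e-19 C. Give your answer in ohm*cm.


Step 1: sigma = q * n * mu = 1.602e-19 * 1.38e+16 * 1256 = 2.77671e+00 S/cm
Step 2: rho = 1 / sigma = 1 / 2.77671e+00 = 0.3601 ohm*cm

0.3601


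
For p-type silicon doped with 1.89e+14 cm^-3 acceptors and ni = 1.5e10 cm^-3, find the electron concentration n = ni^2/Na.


Step 1: Majority hole concentration p ≈ Na = 1.89e+14 cm^-3
Step 2: n = ni^2 / Na = (1.5e10)^2 / 1.89e+14
Step 3: n = 1.19e+06 cm^-3

1.19e+06


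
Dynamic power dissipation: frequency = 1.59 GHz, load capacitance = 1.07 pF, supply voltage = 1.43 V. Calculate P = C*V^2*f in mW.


Step 1: V^2 = 1.43^2 = 2.0449 V^2
Step 2: P = C*V^2*f = 1.07e-12 F * 2.0449 * 1.59e9 Hz
Step 3: P = 3.47898837e-03 W
Step 4: P = 3.479 mW

3.479


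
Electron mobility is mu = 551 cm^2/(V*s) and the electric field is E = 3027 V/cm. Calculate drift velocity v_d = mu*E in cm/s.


Step 1: v_d = mu * E
Step 2: v_d = 551 * 3027 = 1667877
Step 3: v_d = 1.67e+06 cm/s

1.67e+06


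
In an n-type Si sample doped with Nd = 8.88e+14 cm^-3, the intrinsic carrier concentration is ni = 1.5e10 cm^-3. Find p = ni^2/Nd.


Step 1: Since Nd >> ni, n ≈ Nd = 8.88e+14 cm^-3
Step 2: p = ni^2 / n = (1.5e10)^2 / 8.88e+14
Step 3: p = 2.25e20 / 8.88e+14 = 2.53e+05 cm^-3

2.53e+05


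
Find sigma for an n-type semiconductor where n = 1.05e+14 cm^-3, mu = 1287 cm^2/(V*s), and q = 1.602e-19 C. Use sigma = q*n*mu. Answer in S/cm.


Step 1: sigma = q * n * mu
Step 2: sigma = 1.602e-19 * 1.05e+14 * 1287
Step 3: sigma = 2.165e-02 S/cm

2.165e-02


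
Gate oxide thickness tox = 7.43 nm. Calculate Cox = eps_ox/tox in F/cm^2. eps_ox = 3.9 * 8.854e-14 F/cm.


Step 1: eps_ox = 3.9 * 8.854e-14 = 3.45306e-13 F/cm
Step 2: tox in cm = 7.43 nm * 1e-7 = 7.4300e-07 cm
Step 3: Cox = 3.45306e-13 / 7.4300e-07 = 4.65e-07 F/cm^2

4.65e-07


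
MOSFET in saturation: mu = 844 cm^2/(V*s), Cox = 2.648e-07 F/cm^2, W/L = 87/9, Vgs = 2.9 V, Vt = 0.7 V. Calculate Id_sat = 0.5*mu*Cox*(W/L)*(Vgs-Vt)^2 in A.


Step 1: Overdrive voltage Vov = Vgs - Vt = 2.9 - 0.7 = 2.2 V
Step 2: W/L = 87/9 = 9.66667
Step 3: Id = 0.5 * 844 * 2.648e-07 * 9.66667 * 2.2^2
Step 4: Id = 5.23e-03 A

5.23e-03


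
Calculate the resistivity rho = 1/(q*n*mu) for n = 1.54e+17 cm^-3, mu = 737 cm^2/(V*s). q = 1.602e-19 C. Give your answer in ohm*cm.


Step 1: sigma = q * n * mu = 1.602e-19 * 1.54e+17 * 737 = 1.81824e+01 S/cm
Step 2: rho = 1 / sigma = 1 / 1.81824e+01 = 0.055 ohm*cm

0.055


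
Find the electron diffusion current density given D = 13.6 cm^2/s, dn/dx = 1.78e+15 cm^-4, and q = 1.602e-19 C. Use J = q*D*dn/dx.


Step 1: J = q * D * (dn/dx)
Step 2: J = 1.602e-19 * 13.6 * 1.78e+15
Step 3: J = 3.88e-03 A/cm^2

3.88e-03


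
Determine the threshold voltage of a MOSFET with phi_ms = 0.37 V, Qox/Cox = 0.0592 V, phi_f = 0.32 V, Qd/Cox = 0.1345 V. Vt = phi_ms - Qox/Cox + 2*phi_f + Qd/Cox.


Step 1: Vt = phi_ms - Qox/Cox + 2*phi_f + Qd/Cox
Step 2: Vt = 0.37 - 0.0592 + 2*0.32 + 0.1345
Step 3: Vt = 0.37 - 0.0592 + 0.64 + 0.1345
Step 4: Vt = 1.0853 V

1.0853


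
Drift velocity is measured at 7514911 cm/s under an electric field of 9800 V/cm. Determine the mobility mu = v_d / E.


Step 1: mu = v_d / E
Step 2: mu = 7514911 / 9800
Step 3: mu = 766.83 cm^2/(V*s)

766.83


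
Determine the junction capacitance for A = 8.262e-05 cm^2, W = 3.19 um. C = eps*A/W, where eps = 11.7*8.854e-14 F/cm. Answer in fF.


Step 1: eps_Si = 11.7 * 8.854e-14 = 1.035918e-12 F/cm
Step 2: W in cm = 3.19 * 1e-4 = 3.19e-04 cm
Step 3: C = 1.035918e-12 * 8.262e-05 / 3.19e-04 = 2.682995e-13 F
Step 4: C = 268.3 fF

268.3


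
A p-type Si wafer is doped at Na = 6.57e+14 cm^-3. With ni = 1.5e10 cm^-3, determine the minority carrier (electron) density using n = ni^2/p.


Step 1: Majority hole concentration p ≈ Na = 6.57e+14 cm^-3
Step 2: n = ni^2 / Na = (1.5e10)^2 / 6.57e+14
Step 3: n = 3.42e+05 cm^-3

3.42e+05


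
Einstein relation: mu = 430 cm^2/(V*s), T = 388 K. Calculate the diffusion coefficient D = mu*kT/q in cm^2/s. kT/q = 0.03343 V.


Step 1: D = mu * (kT/q)
Step 2: D = 430 * 0.03343
Step 3: D = 14.37 cm^2/s

14.37


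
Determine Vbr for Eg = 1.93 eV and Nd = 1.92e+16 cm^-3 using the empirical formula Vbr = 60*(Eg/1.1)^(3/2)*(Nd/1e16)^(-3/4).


Step 1: Eg/1.1 = 1.93/1.1 = 1.754545
Step 2: (Eg/1.1)^1.5 = 1.754545^1.5 = 2.324057
Step 3: (Nd/1e16)^(-0.75) = (1.92)^(-0.75) = 0.613090
Step 4: Vbr = 60 * 2.324057 * 0.613090 = 85.5 V

85.5


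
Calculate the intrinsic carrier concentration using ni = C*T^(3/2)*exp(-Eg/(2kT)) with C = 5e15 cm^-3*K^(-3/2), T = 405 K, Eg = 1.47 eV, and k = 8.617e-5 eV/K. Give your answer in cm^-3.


Step 1: Compute kT = 8.617e-5 * 405 = 0.03489885 eV
Step 2: Exponent = -Eg/(2kT) = -1.47/(2*0.03489885) = -21.06087
Step 3: T^(3/2) = 405^1.5 = 8150.47
Step 4: ni = 5e15 * 8150.47 * exp(-21.06087) = 2.91e+10 cm^-3

2.91e+10


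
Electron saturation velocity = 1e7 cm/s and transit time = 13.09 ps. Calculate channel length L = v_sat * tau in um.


Step 1: tau in seconds = 13.09 ps * 1e-12 = 1.3090e-11 s
Step 2: L = v_sat * tau = 1e7 * 1.3090e-11 = 1.3090e-04 cm
Step 3: L in um = 1.3090e-04 * 1e4 = 1.309 um

1.309


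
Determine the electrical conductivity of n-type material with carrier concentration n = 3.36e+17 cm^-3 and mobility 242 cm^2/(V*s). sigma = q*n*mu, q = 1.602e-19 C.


Step 1: sigma = q * n * mu
Step 2: sigma = 1.602e-19 * 3.36e+17 * 242
Step 3: sigma = 1.303e+01 S/cm

1.303e+01


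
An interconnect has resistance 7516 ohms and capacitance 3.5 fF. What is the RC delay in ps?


Step 1: tau = R * C
Step 2: tau = 7516 * 3.5 fF = 7516 * 3.5e-15 F
Step 3: tau = 2.6306e-11 s = 26.306 ps

26.306


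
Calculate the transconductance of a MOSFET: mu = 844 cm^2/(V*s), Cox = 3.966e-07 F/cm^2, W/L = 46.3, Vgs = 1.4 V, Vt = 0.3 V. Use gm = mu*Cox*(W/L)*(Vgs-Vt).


Step 1: Vov = Vgs - Vt = 1.4 - 0.3 = 1.1 V
Step 2: gm = mu * Cox * (W/L) * Vov
Step 3: gm = 844 * 3.966e-07 * 46.3 * 1.1 = 1.70e-02 S

1.70e-02


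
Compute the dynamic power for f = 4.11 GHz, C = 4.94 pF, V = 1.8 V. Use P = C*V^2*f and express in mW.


Step 1: V^2 = 1.8^2 = 3.24 V^2
Step 2: P = C*V^2*f = 4.94e-12 F * 3.24 * 4.11e9 Hz
Step 3: P = 6.5783016e-02 W
Step 4: P = 65.783 mW

65.783


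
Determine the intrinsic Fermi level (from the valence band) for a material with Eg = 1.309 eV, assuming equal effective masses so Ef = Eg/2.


Step 1: For an intrinsic semiconductor, the Fermi level sits at midgap.
Step 2: Ef = Eg / 2 = 1.309 / 2 = 0.6545 eV

0.6545


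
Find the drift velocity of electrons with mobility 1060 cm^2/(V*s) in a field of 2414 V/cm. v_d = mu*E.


Step 1: v_d = mu * E
Step 2: v_d = 1060 * 2414 = 2558840
Step 3: v_d = 2.56e+06 cm/s

2.56e+06


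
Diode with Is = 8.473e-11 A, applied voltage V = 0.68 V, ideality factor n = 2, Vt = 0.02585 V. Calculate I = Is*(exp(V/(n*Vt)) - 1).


Step 1: V/(n*Vt) = 0.68/(2*0.02585) = 13.1528
Step 2: exp(13.1528) = 5.1545e+05
Step 3: I = 8.473e-11 * (5.1545e+05 - 1) = 4.37e-05 A

4.37e-05


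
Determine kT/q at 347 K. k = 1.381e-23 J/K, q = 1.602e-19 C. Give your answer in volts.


Step 1: kT = 1.381e-23 * 347 = 4.79207e-21 J
Step 2: Vt = kT/q = 4.79207e-21 / 1.602e-19
Step 3: Vt = 0.02991 V

0.02991


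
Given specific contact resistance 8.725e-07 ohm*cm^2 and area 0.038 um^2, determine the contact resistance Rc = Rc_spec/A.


Step 1: Convert area to cm^2: 0.038 um^2 = 3.8000e-10 cm^2
Step 2: Rc = Rc_spec / A = 8.725e-07 / 3.8000e-10
Step 3: Rc = 2.30e+03 ohms

2.30e+03


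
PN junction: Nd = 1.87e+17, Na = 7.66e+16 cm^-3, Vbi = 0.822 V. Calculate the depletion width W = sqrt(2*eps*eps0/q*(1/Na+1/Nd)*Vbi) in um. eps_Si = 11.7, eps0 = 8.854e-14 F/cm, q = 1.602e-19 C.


Step 1: 1/Na + 1/Nd = 1/7.66e+16 + 1/1.87e+17 = 1.84024e-17
Step 2: 2*eps*eps0/q = 2*11.7*8.854e-14/1.602e-19 = 1.293281e+07
Step 3: W^2 = 1.293281e+07 * 1.84024e-17 * 0.822 = 1.95632e-10
Step 4: W = sqrt(1.95632e-10) = 1.399e-05 cm = 0.1399 um

0.1399


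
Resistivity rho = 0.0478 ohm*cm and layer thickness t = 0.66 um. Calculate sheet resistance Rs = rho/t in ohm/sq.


Step 1: Convert thickness to cm: t = 0.66 um = 6.6000e-05 cm
Step 2: Rs = rho / t = 0.0478 / 6.6000e-05
Step 3: Rs = 724.2 ohm/sq

724.2


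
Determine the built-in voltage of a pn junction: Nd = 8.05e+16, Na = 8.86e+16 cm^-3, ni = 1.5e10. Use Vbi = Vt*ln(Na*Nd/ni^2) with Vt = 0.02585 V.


Step 1: Compute Na*Nd/ni^2 = 8.86e+16 * 8.05e+16 / (1.5e10)^2 = 3.1699e+13
Step 2: ln(3.1699e+13) = 31.0873
Step 3: Vbi = 0.02585 * 31.0873 = 0.804 V

0.804


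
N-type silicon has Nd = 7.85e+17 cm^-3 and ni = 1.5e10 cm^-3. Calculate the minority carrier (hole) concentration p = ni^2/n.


Step 1: Since Nd >> ni, n ≈ Nd = 7.85e+17 cm^-3
Step 2: p = ni^2 / n = (1.5e10)^2 / 7.85e+17
Step 3: p = 2.25e20 / 7.85e+17 = 2.87e+02 cm^-3

2.87e+02


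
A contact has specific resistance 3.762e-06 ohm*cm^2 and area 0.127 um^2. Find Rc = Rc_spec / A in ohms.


Step 1: Convert area to cm^2: 0.127 um^2 = 1.2700e-09 cm^2
Step 2: Rc = Rc_spec / A = 3.762e-06 / 1.2700e-09
Step 3: Rc = 2.96e+03 ohms

2.96e+03


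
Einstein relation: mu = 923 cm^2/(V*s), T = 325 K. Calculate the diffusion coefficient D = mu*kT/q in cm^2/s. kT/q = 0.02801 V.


Step 1: D = mu * (kT/q)
Step 2: D = 923 * 0.02801
Step 3: D = 25.85 cm^2/s

25.85


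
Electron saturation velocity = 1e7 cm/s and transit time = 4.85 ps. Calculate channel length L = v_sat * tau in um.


Step 1: tau in seconds = 4.85 ps * 1e-12 = 4.8500e-12 s
Step 2: L = v_sat * tau = 1e7 * 4.8500e-12 = 4.8500e-05 cm
Step 3: L in um = 4.8500e-05 * 1e4 = 0.485 um

0.485


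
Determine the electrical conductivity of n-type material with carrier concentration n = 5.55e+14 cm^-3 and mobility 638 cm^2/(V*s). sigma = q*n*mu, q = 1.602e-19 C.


Step 1: sigma = q * n * mu
Step 2: sigma = 1.602e-19 * 5.55e+14 * 638
Step 3: sigma = 5.673e-02 S/cm

5.673e-02


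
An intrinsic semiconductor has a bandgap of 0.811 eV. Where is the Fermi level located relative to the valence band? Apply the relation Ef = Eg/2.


Step 1: For an intrinsic semiconductor, the Fermi level sits at midgap.
Step 2: Ef = Eg / 2 = 0.811 / 2 = 0.4055 eV

0.4055


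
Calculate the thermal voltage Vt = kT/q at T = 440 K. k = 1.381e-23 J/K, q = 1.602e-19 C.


Step 1: kT = 1.381e-23 * 440 = 6.0764e-21 J
Step 2: Vt = kT/q = 6.0764e-21 / 1.602e-19
Step 3: Vt = 0.03793 V

0.03793


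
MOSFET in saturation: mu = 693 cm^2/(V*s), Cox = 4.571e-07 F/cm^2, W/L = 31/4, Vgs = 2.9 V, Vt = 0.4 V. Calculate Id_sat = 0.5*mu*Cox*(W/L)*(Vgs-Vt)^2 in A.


Step 1: Overdrive voltage Vov = Vgs - Vt = 2.9 - 0.4 = 2.5 V
Step 2: W/L = 31/4 = 7.75
Step 3: Id = 0.5 * 693 * 4.571e-07 * 7.75 * 2.5^2
Step 4: Id = 7.67e-03 A

7.67e-03


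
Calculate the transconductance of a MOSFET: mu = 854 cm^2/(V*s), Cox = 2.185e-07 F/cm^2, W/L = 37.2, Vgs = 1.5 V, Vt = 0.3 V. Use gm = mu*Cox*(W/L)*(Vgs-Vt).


Step 1: Vov = Vgs - Vt = 1.5 - 0.3 = 1.2 V
Step 2: gm = mu * Cox * (W/L) * Vov
Step 3: gm = 854 * 2.185e-07 * 37.2 * 1.2 = 8.33e-03 S

8.33e-03


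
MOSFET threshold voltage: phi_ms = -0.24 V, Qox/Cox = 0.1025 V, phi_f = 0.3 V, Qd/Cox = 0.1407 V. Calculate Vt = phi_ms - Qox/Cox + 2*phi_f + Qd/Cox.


Step 1: Vt = phi_ms - Qox/Cox + 2*phi_f + Qd/Cox
Step 2: Vt = -0.24 - 0.1025 + 2*0.3 + 0.1407
Step 3: Vt = -0.24 - 0.1025 + 0.6 + 0.1407
Step 4: Vt = 0.3982 V

0.3982


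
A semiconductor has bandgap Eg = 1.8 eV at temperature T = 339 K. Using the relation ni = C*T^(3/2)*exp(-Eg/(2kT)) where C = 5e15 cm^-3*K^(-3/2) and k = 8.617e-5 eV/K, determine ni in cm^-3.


Step 1: Compute kT = 8.617e-5 * 339 = 0.02921163 eV
Step 2: Exponent = -Eg/(2kT) = -1.8/(2*0.02921163) = -30.80965
Step 3: T^(3/2) = 339^1.5 = 6241.65
Step 4: ni = 5e15 * 6241.65 * exp(-30.80965) = 1.30e+06 cm^-3

1.30e+06


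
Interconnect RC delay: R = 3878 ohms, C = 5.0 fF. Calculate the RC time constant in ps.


Step 1: tau = R * C
Step 2: tau = 3878 * 5.0 fF = 3878 * 5.0e-15 F
Step 3: tau = 1.939e-11 s = 19.39 ps

19.39


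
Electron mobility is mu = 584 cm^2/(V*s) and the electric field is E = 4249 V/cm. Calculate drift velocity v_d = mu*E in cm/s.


Step 1: v_d = mu * E
Step 2: v_d = 584 * 4249 = 2481416
Step 3: v_d = 2.48e+06 cm/s

2.48e+06


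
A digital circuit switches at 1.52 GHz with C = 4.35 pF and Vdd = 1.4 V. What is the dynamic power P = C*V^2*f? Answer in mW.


Step 1: V^2 = 1.4^2 = 1.96 V^2
Step 2: P = C*V^2*f = 4.35e-12 F * 1.96 * 1.52e9 Hz
Step 3: P = 1.295952e-02 W
Step 4: P = 12.96 mW

12.96


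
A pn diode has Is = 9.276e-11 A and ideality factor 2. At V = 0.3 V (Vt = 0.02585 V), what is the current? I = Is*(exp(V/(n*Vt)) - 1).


Step 1: V/(n*Vt) = 0.3/(2*0.02585) = 5.8027
Step 2: exp(5.8027) = 3.3119e+02
Step 3: I = 9.276e-11 * (3.3119e+02 - 1) = 3.06e-08 A

3.06e-08


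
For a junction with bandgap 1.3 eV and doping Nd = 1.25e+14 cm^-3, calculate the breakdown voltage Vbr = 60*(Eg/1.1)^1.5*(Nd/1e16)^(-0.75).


Step 1: Eg/1.1 = 1.3/1.1 = 1.181818
Step 2: (Eg/1.1)^1.5 = 1.181818^1.5 = 1.284772
Step 3: (Nd/1e16)^(-0.75) = (0.0125)^(-0.75) = 26.749612
Step 4: Vbr = 60 * 1.284772 * 26.749612 = 2062.0 V

2062.0


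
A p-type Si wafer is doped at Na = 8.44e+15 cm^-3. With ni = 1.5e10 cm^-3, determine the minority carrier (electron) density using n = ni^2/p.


Step 1: Majority hole concentration p ≈ Na = 8.44e+15 cm^-3
Step 2: n = ni^2 / Na = (1.5e10)^2 / 8.44e+15
Step 3: n = 2.67e+04 cm^-3

2.67e+04


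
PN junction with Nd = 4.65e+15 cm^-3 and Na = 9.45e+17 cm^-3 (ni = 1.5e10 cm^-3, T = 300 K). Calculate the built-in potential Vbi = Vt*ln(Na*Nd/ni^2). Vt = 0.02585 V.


Step 1: Compute Na*Nd/ni^2 = 9.45e+17 * 4.65e+15 / (1.5e10)^2 = 1.9530e+13
Step 2: ln(1.9530e+13) = 30.6030
Step 3: Vbi = 0.02585 * 30.6030 = 0.791 V

0.791


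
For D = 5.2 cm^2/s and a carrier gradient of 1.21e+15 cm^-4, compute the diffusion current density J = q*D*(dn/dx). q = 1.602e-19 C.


Step 1: J = q * D * (dn/dx)
Step 2: J = 1.602e-19 * 5.2 * 1.21e+15
Step 3: J = 1.01e-03 A/cm^2

1.01e-03


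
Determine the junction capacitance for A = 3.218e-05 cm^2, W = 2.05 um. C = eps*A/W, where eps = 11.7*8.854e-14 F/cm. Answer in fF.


Step 1: eps_Si = 11.7 * 8.854e-14 = 1.035918e-12 F/cm
Step 2: W in cm = 2.05 * 1e-4 = 2.05e-04 cm
Step 3: C = 1.035918e-12 * 3.218e-05 / 2.05e-04 = 1.626139e-13 F
Step 4: C = 162.61 fF

162.61


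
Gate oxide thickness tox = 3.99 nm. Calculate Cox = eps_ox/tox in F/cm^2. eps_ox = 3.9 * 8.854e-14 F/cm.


Step 1: eps_ox = 3.9 * 8.854e-14 = 3.45306e-13 F/cm
Step 2: tox in cm = 3.99 nm * 1e-7 = 3.9900e-07 cm
Step 3: Cox = 3.45306e-13 / 3.9900e-07 = 8.65e-07 F/cm^2

8.65e-07


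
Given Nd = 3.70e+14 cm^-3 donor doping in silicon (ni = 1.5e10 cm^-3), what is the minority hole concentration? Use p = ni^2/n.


Step 1: Since Nd >> ni, n ≈ Nd = 3.70e+14 cm^-3
Step 2: p = ni^2 / n = (1.5e10)^2 / 3.70e+14
Step 3: p = 2.25e20 / 3.70e+14 = 6.08e+05 cm^-3

6.08e+05


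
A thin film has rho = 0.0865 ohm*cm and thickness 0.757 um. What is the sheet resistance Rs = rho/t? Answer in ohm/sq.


Step 1: Convert thickness to cm: t = 0.757 um = 7.5700e-05 cm
Step 2: Rs = rho / t = 0.0865 / 7.5700e-05
Step 3: Rs = 1142.7 ohm/sq

1142.7


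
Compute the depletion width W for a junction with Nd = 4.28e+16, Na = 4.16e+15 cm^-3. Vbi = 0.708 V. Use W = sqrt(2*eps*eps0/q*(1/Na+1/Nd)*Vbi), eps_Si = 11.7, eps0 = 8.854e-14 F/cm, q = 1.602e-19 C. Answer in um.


Step 1: 1/Na + 1/Nd = 1/4.16e+15 + 1/4.28e+16 = 2.63749e-16
Step 2: 2*eps*eps0/q = 2*11.7*8.854e-14/1.602e-19 = 1.293281e+07
Step 3: W^2 = 1.293281e+07 * 2.63749e-16 * 0.708 = 2.41500e-09
Step 4: W = sqrt(2.41500e-09) = 4.914e-05 cm = 0.4914 um

0.4914


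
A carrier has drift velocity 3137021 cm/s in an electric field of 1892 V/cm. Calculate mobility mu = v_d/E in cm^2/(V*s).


Step 1: mu = v_d / E
Step 2: mu = 3137021 / 1892
Step 3: mu = 1658.04 cm^2/(V*s)

1658.04


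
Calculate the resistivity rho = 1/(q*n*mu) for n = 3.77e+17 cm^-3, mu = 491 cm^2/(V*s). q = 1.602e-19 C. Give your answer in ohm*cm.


Step 1: sigma = q * n * mu = 1.602e-19 * 3.77e+17 * 491 = 2.96541e+01 S/cm
Step 2: rho = 1 / sigma = 1 / 2.96541e+01 = 0.03372 ohm*cm

0.03372


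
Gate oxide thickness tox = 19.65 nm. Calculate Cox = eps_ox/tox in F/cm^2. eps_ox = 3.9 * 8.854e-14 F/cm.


Step 1: eps_ox = 3.9 * 8.854e-14 = 3.45306e-13 F/cm
Step 2: tox in cm = 19.65 nm * 1e-7 = 1.9650e-06 cm
Step 3: Cox = 3.45306e-13 / 1.9650e-06 = 1.76e-07 F/cm^2

1.76e-07


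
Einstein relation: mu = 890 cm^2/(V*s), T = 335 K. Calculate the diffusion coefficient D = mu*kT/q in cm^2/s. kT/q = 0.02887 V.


Step 1: D = mu * (kT/q)
Step 2: D = 890 * 0.02887
Step 3: D = 25.69 cm^2/s

25.69


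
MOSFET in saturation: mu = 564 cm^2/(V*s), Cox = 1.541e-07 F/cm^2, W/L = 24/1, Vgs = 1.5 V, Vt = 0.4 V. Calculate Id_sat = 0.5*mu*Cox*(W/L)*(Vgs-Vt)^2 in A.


Step 1: Overdrive voltage Vov = Vgs - Vt = 1.5 - 0.4 = 1.1 V
Step 2: W/L = 24/1 = 24
Step 3: Id = 0.5 * 564 * 1.541e-07 * 24 * 1.1^2
Step 4: Id = 1.26e-03 A

1.26e-03


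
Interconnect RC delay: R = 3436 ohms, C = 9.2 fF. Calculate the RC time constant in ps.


Step 1: tau = R * C
Step 2: tau = 3436 * 9.2 fF = 3436 * 9.2e-15 F
Step 3: tau = 3.16112e-11 s = 31.6112 ps

31.6112


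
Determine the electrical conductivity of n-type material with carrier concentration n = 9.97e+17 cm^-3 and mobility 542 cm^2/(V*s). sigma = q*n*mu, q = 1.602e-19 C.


Step 1: sigma = q * n * mu
Step 2: sigma = 1.602e-19 * 9.97e+17 * 542
Step 3: sigma = 8.657e+01 S/cm

8.657e+01


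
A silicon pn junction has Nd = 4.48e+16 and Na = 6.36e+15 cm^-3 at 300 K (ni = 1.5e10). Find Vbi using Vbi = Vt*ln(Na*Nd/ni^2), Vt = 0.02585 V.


Step 1: Compute Na*Nd/ni^2 = 6.36e+15 * 4.48e+16 / (1.5e10)^2 = 1.2663e+12
Step 2: ln(1.2663e+12) = 27.8671
Step 3: Vbi = 0.02585 * 27.8671 = 0.72 V

0.72


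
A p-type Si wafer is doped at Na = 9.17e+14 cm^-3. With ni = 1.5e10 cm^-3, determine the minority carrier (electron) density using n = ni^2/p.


Step 1: Majority hole concentration p ≈ Na = 9.17e+14 cm^-3
Step 2: n = ni^2 / Na = (1.5e10)^2 / 9.17e+14
Step 3: n = 2.45e+05 cm^-3

2.45e+05


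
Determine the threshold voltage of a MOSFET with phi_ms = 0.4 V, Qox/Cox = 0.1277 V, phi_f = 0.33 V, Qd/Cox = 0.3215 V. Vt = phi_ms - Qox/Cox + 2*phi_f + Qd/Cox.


Step 1: Vt = phi_ms - Qox/Cox + 2*phi_f + Qd/Cox
Step 2: Vt = 0.4 - 0.1277 + 2*0.33 + 0.3215
Step 3: Vt = 0.4 - 0.1277 + 0.66 + 0.3215
Step 4: Vt = 1.2538 V

1.2538


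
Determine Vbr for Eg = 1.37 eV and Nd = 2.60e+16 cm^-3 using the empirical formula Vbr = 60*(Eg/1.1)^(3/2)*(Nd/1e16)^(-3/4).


Step 1: Eg/1.1 = 1.37/1.1 = 1.245455
Step 2: (Eg/1.1)^1.5 = 1.245455^1.5 = 1.389927
Step 3: (Nd/1e16)^(-0.75) = (2.6)^(-0.75) = 0.488394
Step 4: Vbr = 60 * 1.389927 * 0.488394 = 40.7 V

40.7


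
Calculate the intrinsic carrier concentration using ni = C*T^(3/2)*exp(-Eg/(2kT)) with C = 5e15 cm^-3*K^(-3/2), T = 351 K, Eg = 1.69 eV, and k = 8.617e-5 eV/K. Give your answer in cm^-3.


Step 1: Compute kT = 8.617e-5 * 351 = 0.03024567 eV
Step 2: Exponent = -Eg/(2kT) = -1.69/(2*0.03024567) = -27.93788
Step 3: T^(3/2) = 351^1.5 = 6575.98
Step 4: ni = 5e15 * 6575.98 * exp(-27.93788) = 2.42e+07 cm^-3

2.42e+07


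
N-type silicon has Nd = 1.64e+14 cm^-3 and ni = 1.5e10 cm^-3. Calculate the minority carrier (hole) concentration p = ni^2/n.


Step 1: Since Nd >> ni, n ≈ Nd = 1.64e+14 cm^-3
Step 2: p = ni^2 / n = (1.5e10)^2 / 1.64e+14
Step 3: p = 2.25e20 / 1.64e+14 = 1.37e+06 cm^-3

1.37e+06


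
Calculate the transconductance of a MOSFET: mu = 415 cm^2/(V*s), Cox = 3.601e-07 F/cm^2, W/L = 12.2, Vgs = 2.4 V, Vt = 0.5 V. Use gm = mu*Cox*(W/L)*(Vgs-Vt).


Step 1: Vov = Vgs - Vt = 2.4 - 0.5 = 1.9 V
Step 2: gm = mu * Cox * (W/L) * Vov
Step 3: gm = 415 * 3.601e-07 * 12.2 * 1.9 = 3.46e-03 S

3.46e-03


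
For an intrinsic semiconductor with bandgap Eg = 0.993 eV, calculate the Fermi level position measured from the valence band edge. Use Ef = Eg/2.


Step 1: For an intrinsic semiconductor, the Fermi level sits at midgap.
Step 2: Ef = Eg / 2 = 0.993 / 2 = 0.4965 eV

0.4965


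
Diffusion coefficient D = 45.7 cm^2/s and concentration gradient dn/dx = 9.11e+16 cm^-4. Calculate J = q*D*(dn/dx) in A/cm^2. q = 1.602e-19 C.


Step 1: J = q * D * (dn/dx)
Step 2: J = 1.602e-19 * 45.7 * 9.11e+16
Step 3: J = 6.67e-01 A/cm^2

6.67e-01


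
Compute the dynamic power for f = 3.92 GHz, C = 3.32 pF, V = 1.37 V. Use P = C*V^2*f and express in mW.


Step 1: V^2 = 1.37^2 = 1.8769 V^2
Step 2: P = C*V^2*f = 3.32e-12 F * 1.8769 * 3.92e9 Hz
Step 3: P = 2.442672736e-02 W
Step 4: P = 24.427 mW

24.427


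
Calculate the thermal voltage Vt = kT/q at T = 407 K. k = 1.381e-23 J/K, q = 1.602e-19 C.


Step 1: kT = 1.381e-23 * 407 = 5.62067e-21 J
Step 2: Vt = kT/q = 5.62067e-21 / 1.602e-19
Step 3: Vt = 0.03509 V

0.03509


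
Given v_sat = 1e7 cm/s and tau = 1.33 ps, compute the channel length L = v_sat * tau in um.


Step 1: tau in seconds = 1.33 ps * 1e-12 = 1.3300e-12 s
Step 2: L = v_sat * tau = 1e7 * 1.3300e-12 = 1.3300e-05 cm
Step 3: L in um = 1.3300e-05 * 1e4 = 0.133 um

0.133


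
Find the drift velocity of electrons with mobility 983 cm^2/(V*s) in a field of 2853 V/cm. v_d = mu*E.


Step 1: v_d = mu * E
Step 2: v_d = 983 * 2853 = 2804499
Step 3: v_d = 2.80e+06 cm/s

2.80e+06


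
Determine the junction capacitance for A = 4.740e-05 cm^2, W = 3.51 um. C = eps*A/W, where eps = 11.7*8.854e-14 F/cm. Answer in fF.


Step 1: eps_Si = 11.7 * 8.854e-14 = 1.035918e-12 F/cm
Step 2: W in cm = 3.51 * 1e-4 = 3.51e-04 cm
Step 3: C = 1.035918e-12 * 4.740e-05 / 3.51e-04 = 1.398932e-13 F
Step 4: C = 139.89 fF

139.89


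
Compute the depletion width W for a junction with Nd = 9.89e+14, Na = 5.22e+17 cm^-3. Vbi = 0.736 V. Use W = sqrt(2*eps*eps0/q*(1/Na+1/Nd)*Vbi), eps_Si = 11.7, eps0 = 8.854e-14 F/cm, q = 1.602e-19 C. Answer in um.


Step 1: 1/Na + 1/Nd = 1/5.22e+17 + 1/9.89e+14 = 1.01304e-15
Step 2: 2*eps*eps0/q = 2*11.7*8.854e-14/1.602e-19 = 1.293281e+07
Step 3: W^2 = 1.293281e+07 * 1.01304e-15 * 0.736 = 9.64267e-09
Step 4: W = sqrt(9.64267e-09) = 9.820e-05 cm = 0.982 um

0.982


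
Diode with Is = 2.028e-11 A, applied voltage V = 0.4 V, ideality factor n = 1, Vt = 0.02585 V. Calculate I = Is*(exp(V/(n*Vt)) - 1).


Step 1: V/(n*Vt) = 0.4/(1*0.02585) = 15.4739
Step 2: exp(15.4739) = 5.2508e+06
Step 3: I = 2.028e-11 * (5.2508e+06 - 1) = 1.06e-04 A

1.06e-04


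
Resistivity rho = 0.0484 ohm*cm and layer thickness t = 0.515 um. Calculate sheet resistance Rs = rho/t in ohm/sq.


Step 1: Convert thickness to cm: t = 0.515 um = 5.1500e-05 cm
Step 2: Rs = rho / t = 0.0484 / 5.1500e-05
Step 3: Rs = 939.8 ohm/sq

939.8


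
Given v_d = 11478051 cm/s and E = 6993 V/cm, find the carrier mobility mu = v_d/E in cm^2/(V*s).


Step 1: mu = v_d / E
Step 2: mu = 11478051 / 6993
Step 3: mu = 1641.36 cm^2/(V*s)

1641.36


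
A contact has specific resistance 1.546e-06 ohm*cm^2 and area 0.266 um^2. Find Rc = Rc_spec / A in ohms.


Step 1: Convert area to cm^2: 0.266 um^2 = 2.6600e-09 cm^2
Step 2: Rc = Rc_spec / A = 1.546e-06 / 2.6600e-09
Step 3: Rc = 5.81e+02 ohms

5.81e+02


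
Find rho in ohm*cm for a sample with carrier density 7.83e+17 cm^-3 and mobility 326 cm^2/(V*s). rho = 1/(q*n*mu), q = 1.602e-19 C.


Step 1: sigma = q * n * mu = 1.602e-19 * 7.83e+17 * 326 = 4.08923e+01 S/cm
Step 2: rho = 1 / sigma = 1 / 4.08923e+01 = 0.02445 ohm*cm

0.02445


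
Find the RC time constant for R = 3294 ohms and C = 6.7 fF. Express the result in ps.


Step 1: tau = R * C
Step 2: tau = 3294 * 6.7 fF = 3294 * 6.7e-15 F
Step 3: tau = 2.20698e-11 s = 22.0698 ps

22.0698


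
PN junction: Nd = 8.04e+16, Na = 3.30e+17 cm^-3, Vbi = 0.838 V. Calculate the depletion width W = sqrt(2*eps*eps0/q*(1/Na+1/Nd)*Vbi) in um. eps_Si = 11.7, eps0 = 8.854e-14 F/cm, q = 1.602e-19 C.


Step 1: 1/Na + 1/Nd = 1/3.30e+17 + 1/8.04e+16 = 1.54681e-17
Step 2: 2*eps*eps0/q = 2*11.7*8.854e-14/1.602e-19 = 1.293281e+07
Step 3: W^2 = 1.293281e+07 * 1.54681e-17 * 0.838 = 1.67639e-10
Step 4: W = sqrt(1.67639e-10) = 1.295e-05 cm = 0.1295 um

0.1295


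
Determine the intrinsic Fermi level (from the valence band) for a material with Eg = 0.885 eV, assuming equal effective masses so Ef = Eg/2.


Step 1: For an intrinsic semiconductor, the Fermi level sits at midgap.
Step 2: Ef = Eg / 2 = 0.885 / 2 = 0.4425 eV

0.4425


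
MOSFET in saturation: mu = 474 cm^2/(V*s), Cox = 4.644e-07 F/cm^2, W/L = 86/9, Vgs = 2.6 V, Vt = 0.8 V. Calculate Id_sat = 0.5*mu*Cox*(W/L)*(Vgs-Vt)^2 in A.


Step 1: Overdrive voltage Vov = Vgs - Vt = 2.6 - 0.8 = 1.8 V
Step 2: W/L = 86/9 = 9.55556
Step 3: Id = 0.5 * 474 * 4.644e-07 * 9.55556 * 1.8^2
Step 4: Id = 3.41e-03 A

3.41e-03


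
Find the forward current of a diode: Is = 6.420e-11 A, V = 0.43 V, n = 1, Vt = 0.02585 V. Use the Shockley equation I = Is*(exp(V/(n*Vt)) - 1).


Step 1: V/(n*Vt) = 0.43/(1*0.02585) = 16.6344
Step 2: exp(16.6344) = 1.6758e+07
Step 3: I = 6.420e-11 * (1.6758e+07 - 1) = 1.08e-03 A

1.08e-03


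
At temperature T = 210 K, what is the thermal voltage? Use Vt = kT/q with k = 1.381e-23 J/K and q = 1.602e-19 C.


Step 1: kT = 1.381e-23 * 210 = 2.9001e-21 J
Step 2: Vt = kT/q = 2.9001e-21 / 1.602e-19
Step 3: Vt = 0.0181 V

0.0181


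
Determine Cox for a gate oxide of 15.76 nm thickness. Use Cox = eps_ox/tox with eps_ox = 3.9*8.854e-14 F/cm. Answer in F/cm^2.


Step 1: eps_ox = 3.9 * 8.854e-14 = 3.45306e-13 F/cm
Step 2: tox in cm = 15.76 nm * 1e-7 = 1.5760e-06 cm
Step 3: Cox = 3.45306e-13 / 1.5760e-06 = 2.19e-07 F/cm^2

2.19e-07


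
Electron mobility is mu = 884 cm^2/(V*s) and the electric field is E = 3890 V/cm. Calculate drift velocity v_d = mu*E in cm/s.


Step 1: v_d = mu * E
Step 2: v_d = 884 * 3890 = 3438760
Step 3: v_d = 3.44e+06 cm/s

3.44e+06


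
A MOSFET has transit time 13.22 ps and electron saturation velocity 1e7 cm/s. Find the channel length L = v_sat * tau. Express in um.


Step 1: tau in seconds = 13.22 ps * 1e-12 = 1.3220e-11 s
Step 2: L = v_sat * tau = 1e7 * 1.3220e-11 = 1.3220e-04 cm
Step 3: L in um = 1.3220e-04 * 1e4 = 1.322 um

1.322


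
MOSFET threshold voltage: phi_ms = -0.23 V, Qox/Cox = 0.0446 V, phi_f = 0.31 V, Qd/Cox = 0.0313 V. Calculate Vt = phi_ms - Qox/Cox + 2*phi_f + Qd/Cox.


Step 1: Vt = phi_ms - Qox/Cox + 2*phi_f + Qd/Cox
Step 2: Vt = -0.23 - 0.0446 + 2*0.31 + 0.0313
Step 3: Vt = -0.23 - 0.0446 + 0.62 + 0.0313
Step 4: Vt = 0.3767 V

0.3767


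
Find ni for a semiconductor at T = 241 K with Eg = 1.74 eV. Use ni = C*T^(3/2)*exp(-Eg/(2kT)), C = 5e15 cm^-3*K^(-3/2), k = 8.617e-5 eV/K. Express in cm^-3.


Step 1: Compute kT = 8.617e-5 * 241 = 0.02076697 eV
Step 2: Exponent = -Eg/(2kT) = -1.74/(2*0.02076697) = -41.89345
Step 3: T^(3/2) = 241^1.5 = 3741.33
Step 4: ni = 5e15 * 3741.33 * exp(-41.89345) = 1.20e+01 cm^-3

1.20e+01


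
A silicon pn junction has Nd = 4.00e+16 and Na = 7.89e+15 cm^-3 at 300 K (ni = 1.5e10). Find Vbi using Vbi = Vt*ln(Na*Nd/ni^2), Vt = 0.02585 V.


Step 1: Compute Na*Nd/ni^2 = 7.89e+15 * 4.00e+16 / (1.5e10)^2 = 1.4027e+12
Step 2: ln(1.4027e+12) = 27.9694
Step 3: Vbi = 0.02585 * 27.9694 = 0.723 V

0.723


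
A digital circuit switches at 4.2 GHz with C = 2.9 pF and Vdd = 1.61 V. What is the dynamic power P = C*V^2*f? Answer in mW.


Step 1: V^2 = 1.61^2 = 2.5921 V^2
Step 2: P = C*V^2*f = 2.9e-12 F * 2.5921 * 4.2e9 Hz
Step 3: P = 3.1571778e-02 W
Step 4: P = 31.572 mW

31.572


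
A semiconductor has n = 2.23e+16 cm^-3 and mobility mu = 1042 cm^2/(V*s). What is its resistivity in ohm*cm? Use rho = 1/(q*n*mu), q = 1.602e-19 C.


Step 1: sigma = q * n * mu = 1.602e-19 * 2.23e+16 * 1042 = 3.72250e+00 S/cm
Step 2: rho = 1 / sigma = 1 / 3.72250e+00 = 0.2686 ohm*cm

0.2686


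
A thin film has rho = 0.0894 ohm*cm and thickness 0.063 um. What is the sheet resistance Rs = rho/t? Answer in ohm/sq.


Step 1: Convert thickness to cm: t = 0.063 um = 6.3000e-06 cm
Step 2: Rs = rho / t = 0.0894 / 6.3000e-06
Step 3: Rs = 14190.5 ohm/sq

14190.5


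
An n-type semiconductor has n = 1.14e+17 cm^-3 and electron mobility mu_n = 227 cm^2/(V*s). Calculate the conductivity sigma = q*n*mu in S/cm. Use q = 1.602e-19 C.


Step 1: sigma = q * n * mu
Step 2: sigma = 1.602e-19 * 1.14e+17 * 227
Step 3: sigma = 4.146e+00 S/cm

4.146e+00


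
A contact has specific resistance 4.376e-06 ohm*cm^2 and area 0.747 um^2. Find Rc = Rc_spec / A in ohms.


Step 1: Convert area to cm^2: 0.747 um^2 = 7.4700e-09 cm^2
Step 2: Rc = Rc_spec / A = 4.376e-06 / 7.4700e-09
Step 3: Rc = 5.86e+02 ohms

5.86e+02


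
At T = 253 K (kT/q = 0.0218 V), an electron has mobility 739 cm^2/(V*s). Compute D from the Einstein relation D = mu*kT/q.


Step 1: D = mu * (kT/q)
Step 2: D = 739 * 0.0218
Step 3: D = 16.11 cm^2/s

16.11


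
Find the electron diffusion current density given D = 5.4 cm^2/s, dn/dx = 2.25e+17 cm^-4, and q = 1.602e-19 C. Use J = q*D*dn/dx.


Step 1: J = q * D * (dn/dx)
Step 2: J = 1.602e-19 * 5.4 * 2.25e+17
Step 3: J = 1.95e-01 A/cm^2

1.95e-01


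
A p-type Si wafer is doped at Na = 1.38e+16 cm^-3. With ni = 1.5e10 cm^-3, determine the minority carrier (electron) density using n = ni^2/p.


Step 1: Majority hole concentration p ≈ Na = 1.38e+16 cm^-3
Step 2: n = ni^2 / Na = (1.5e10)^2 / 1.38e+16
Step 3: n = 1.63e+04 cm^-3

1.63e+04


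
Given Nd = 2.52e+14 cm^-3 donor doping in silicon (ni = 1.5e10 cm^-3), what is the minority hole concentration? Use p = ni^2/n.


Step 1: Since Nd >> ni, n ≈ Nd = 2.52e+14 cm^-3
Step 2: p = ni^2 / n = (1.5e10)^2 / 2.52e+14
Step 3: p = 2.25e20 / 2.52e+14 = 8.93e+05 cm^-3

8.93e+05


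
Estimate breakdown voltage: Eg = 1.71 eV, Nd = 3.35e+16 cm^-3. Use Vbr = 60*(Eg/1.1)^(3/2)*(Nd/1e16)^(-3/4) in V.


Step 1: Eg/1.1 = 1.71/1.1 = 1.554545
Step 2: (Eg/1.1)^1.5 = 1.554545^1.5 = 1.938228
Step 3: (Nd/1e16)^(-0.75) = (3.35)^(-0.75) = 0.403847
Step 4: Vbr = 60 * 1.938228 * 0.403847 = 47.0 V

47.0


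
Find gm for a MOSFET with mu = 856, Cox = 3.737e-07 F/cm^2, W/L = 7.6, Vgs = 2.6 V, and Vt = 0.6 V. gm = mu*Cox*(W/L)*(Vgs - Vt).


Step 1: Vov = Vgs - Vt = 2.6 - 0.6 = 2.0 V
Step 2: gm = mu * Cox * (W/L) * Vov
Step 3: gm = 856 * 3.737e-07 * 7.6 * 2.0 = 4.86e-03 S

4.86e-03


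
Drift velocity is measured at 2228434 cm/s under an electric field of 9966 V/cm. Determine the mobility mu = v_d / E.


Step 1: mu = v_d / E
Step 2: mu = 2228434 / 9966
Step 3: mu = 223.6 cm^2/(V*s)

223.6


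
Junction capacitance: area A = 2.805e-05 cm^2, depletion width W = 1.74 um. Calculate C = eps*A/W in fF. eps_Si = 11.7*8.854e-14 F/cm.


Step 1: eps_Si = 11.7 * 8.854e-14 = 1.035918e-12 F/cm
Step 2: W in cm = 1.74 * 1e-4 = 1.74e-04 cm
Step 3: C = 1.035918e-12 * 2.805e-05 / 1.74e-04 = 1.669971e-13 F
Step 4: C = 167.0 fF

167.0


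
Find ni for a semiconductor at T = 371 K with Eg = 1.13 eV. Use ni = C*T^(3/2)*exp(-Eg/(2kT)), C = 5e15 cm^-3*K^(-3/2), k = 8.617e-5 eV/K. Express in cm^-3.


Step 1: Compute kT = 8.617e-5 * 371 = 0.03196907 eV
Step 2: Exponent = -Eg/(2kT) = -1.13/(2*0.03196907) = -17.67333
Step 3: T^(3/2) = 371^1.5 = 7145.96
Step 4: ni = 5e15 * 7145.96 * exp(-17.67333) = 7.54e+11 cm^-3

7.54e+11


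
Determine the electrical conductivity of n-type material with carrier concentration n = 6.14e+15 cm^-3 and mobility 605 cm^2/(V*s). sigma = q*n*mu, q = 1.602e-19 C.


Step 1: sigma = q * n * mu
Step 2: sigma = 1.602e-19 * 6.14e+15 * 605
Step 3: sigma = 5.951e-01 S/cm

5.951e-01


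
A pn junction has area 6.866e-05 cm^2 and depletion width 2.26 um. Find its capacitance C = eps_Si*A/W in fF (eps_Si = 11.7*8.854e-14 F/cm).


Step 1: eps_Si = 11.7 * 8.854e-14 = 1.035918e-12 F/cm
Step 2: W in cm = 2.26 * 1e-4 = 2.26e-04 cm
Step 3: C = 1.035918e-12 * 6.866e-05 / 2.26e-04 = 3.147174e-13 F
Step 4: C = 314.72 fF

314.72


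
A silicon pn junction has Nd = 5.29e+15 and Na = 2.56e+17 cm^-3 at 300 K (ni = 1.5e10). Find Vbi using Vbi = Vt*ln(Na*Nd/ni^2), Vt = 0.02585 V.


Step 1: Compute Na*Nd/ni^2 = 2.56e+17 * 5.29e+15 / (1.5e10)^2 = 6.0188e+12
Step 2: ln(6.0188e+12) = 29.4259
Step 3: Vbi = 0.02585 * 29.4259 = 0.761 V

0.761


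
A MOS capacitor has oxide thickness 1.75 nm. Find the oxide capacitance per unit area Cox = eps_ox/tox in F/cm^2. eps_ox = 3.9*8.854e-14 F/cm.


Step 1: eps_ox = 3.9 * 8.854e-14 = 3.45306e-13 F/cm
Step 2: tox in cm = 1.75 nm * 1e-7 = 1.7500e-07 cm
Step 3: Cox = 3.45306e-13 / 1.7500e-07 = 1.97e-06 F/cm^2

1.97e-06


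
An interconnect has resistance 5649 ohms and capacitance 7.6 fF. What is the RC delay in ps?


Step 1: tau = R * C
Step 2: tau = 5649 * 7.6 fF = 5649 * 7.6e-15 F
Step 3: tau = 4.29324e-11 s = 42.9324 ps

42.9324


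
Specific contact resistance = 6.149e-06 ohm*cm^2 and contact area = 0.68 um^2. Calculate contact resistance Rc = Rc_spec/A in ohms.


Step 1: Convert area to cm^2: 0.68 um^2 = 6.8000e-09 cm^2
Step 2: Rc = Rc_spec / A = 6.149e-06 / 6.8000e-09
Step 3: Rc = 9.04e+02 ohms

9.04e+02


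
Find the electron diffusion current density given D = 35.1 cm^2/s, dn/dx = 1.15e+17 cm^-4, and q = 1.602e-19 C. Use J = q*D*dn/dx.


Step 1: J = q * D * (dn/dx)
Step 2: J = 1.602e-19 * 35.1 * 1.15e+17
Step 3: J = 6.47e-01 A/cm^2

6.47e-01


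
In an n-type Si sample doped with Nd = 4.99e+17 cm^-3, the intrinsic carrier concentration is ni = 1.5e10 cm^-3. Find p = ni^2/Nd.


Step 1: Since Nd >> ni, n ≈ Nd = 4.99e+17 cm^-3
Step 2: p = ni^2 / n = (1.5e10)^2 / 4.99e+17
Step 3: p = 2.25e20 / 4.99e+17 = 4.51e+02 cm^-3

4.51e+02


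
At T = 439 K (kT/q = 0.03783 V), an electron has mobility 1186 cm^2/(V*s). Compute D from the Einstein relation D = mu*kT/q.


Step 1: D = mu * (kT/q)
Step 2: D = 1186 * 0.03783
Step 3: D = 44.87 cm^2/s

44.87


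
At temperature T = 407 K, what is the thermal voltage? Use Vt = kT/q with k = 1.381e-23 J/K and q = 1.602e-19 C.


Step 1: kT = 1.381e-23 * 407 = 5.62067e-21 J
Step 2: Vt = kT/q = 5.62067e-21 / 1.602e-19
Step 3: Vt = 0.03509 V

0.03509


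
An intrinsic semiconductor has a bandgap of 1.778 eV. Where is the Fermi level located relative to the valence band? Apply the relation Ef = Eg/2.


Step 1: For an intrinsic semiconductor, the Fermi level sits at midgap.
Step 2: Ef = Eg / 2 = 1.778 / 2 = 0.889 eV

0.889


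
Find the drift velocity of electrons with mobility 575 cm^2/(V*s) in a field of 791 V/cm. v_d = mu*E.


Step 1: v_d = mu * E
Step 2: v_d = 575 * 791 = 454825
Step 3: v_d = 4.55e+05 cm/s

4.55e+05


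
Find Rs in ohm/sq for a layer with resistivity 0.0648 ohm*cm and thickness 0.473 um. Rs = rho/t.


Step 1: Convert thickness to cm: t = 0.473 um = 4.7300e-05 cm
Step 2: Rs = rho / t = 0.0648 / 4.7300e-05
Step 3: Rs = 1370.0 ohm/sq

1370.0


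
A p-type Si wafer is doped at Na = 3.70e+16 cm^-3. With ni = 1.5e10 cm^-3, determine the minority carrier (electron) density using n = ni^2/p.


Step 1: Majority hole concentration p ≈ Na = 3.70e+16 cm^-3
Step 2: n = ni^2 / Na = (1.5e10)^2 / 3.70e+16
Step 3: n = 6.08e+03 cm^-3

6.08e+03


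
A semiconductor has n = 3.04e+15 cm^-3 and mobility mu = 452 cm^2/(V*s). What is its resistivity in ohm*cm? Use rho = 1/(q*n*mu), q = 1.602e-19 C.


Step 1: sigma = q * n * mu = 1.602e-19 * 3.04e+15 * 452 = 2.20128e-01 S/cm
Step 2: rho = 1 / sigma = 1 / 2.20128e-01 = 4.543 ohm*cm

4.543


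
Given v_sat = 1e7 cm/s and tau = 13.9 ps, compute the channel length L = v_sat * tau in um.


Step 1: tau in seconds = 13.9 ps * 1e-12 = 1.3900e-11 s
Step 2: L = v_sat * tau = 1e7 * 1.3900e-11 = 1.3900e-04 cm
Step 3: L in um = 1.3900e-04 * 1e4 = 1.39 um

1.39


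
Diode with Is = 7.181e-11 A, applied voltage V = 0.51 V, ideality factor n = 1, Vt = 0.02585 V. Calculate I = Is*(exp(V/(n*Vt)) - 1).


Step 1: V/(n*Vt) = 0.51/(1*0.02585) = 19.7292
Step 2: exp(19.7292) = 3.7007e+08
Step 3: I = 7.181e-11 * (3.7007e+08 - 1) = 2.66e-02 A

2.66e-02


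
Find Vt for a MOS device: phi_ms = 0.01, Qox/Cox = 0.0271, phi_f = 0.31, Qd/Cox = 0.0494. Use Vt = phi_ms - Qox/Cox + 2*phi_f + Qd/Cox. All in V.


Step 1: Vt = phi_ms - Qox/Cox + 2*phi_f + Qd/Cox
Step 2: Vt = 0.01 - 0.0271 + 2*0.31 + 0.0494
Step 3: Vt = 0.01 - 0.0271 + 0.62 + 0.0494
Step 4: Vt = 0.6523 V

0.6523


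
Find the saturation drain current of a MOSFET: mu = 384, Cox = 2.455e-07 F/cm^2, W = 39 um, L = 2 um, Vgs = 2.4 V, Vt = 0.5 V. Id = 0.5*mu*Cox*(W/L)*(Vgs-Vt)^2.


Step 1: Overdrive voltage Vov = Vgs - Vt = 2.4 - 0.5 = 1.9 V
Step 2: W/L = 39/2 = 19.5
Step 3: Id = 0.5 * 384 * 2.455e-07 * 19.5 * 1.9^2
Step 4: Id = 3.32e-03 A

3.32e-03


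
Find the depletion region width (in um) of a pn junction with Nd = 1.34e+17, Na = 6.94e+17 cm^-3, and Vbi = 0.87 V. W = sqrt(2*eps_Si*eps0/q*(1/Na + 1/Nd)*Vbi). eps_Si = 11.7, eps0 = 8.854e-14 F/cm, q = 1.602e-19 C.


Step 1: 1/Na + 1/Nd = 1/6.94e+17 + 1/1.34e+17 = 8.90361e-18
Step 2: 2*eps*eps0/q = 2*11.7*8.854e-14/1.602e-19 = 1.293281e+07
Step 3: W^2 = 1.293281e+07 * 8.90361e-18 * 0.87 = 1.00179e-10
Step 4: W = sqrt(1.00179e-10) = 1.001e-05 cm = 0.1001 um

0.1001


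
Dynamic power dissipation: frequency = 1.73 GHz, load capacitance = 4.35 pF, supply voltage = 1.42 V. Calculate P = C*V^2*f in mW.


Step 1: V^2 = 1.42^2 = 2.0164 V^2
Step 2: P = C*V^2*f = 4.35e-12 F * 2.0164 * 1.73e9 Hz
Step 3: P = 1.51744182e-02 W
Step 4: P = 15.174 mW

15.174


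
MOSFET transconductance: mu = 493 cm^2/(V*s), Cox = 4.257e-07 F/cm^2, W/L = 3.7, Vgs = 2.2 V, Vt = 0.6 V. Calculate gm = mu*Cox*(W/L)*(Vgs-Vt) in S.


Step 1: Vov = Vgs - Vt = 2.2 - 0.6 = 1.6 V
Step 2: gm = mu * Cox * (W/L) * Vov
Step 3: gm = 493 * 4.257e-07 * 3.7 * 1.6 = 1.24e-03 S

1.24e-03


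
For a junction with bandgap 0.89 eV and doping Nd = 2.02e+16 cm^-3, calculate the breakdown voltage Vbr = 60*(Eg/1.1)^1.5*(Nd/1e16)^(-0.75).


Step 1: Eg/1.1 = 0.89/1.1 = 0.809091
Step 2: (Eg/1.1)^1.5 = 0.809091^1.5 = 0.727773
Step 3: (Nd/1e16)^(-0.75) = (2.02)^(-0.75) = 0.590183
Step 4: Vbr = 60 * 0.727773 * 0.590183 = 25.8 V

25.8


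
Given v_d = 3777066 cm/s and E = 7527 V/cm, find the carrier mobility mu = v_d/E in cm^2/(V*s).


Step 1: mu = v_d / E
Step 2: mu = 3777066 / 7527
Step 3: mu = 501.8 cm^2/(V*s)

501.8


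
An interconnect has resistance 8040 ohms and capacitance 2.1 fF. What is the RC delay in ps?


Step 1: tau = R * C
Step 2: tau = 8040 * 2.1 fF = 8040 * 2.1e-15 F
Step 3: tau = 1.6884e-11 s = 16.884 ps

16.884
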